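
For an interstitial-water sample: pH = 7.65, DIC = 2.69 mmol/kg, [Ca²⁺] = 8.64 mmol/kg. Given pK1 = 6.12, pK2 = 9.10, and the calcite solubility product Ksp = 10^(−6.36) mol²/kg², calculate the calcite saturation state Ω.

α₂ = 1 / (1 + [H⁺]/K2 + [H⁺]²/(K1K2)) = 1 / (1 + 10^+1.45 + 10^-0.08)
   = 1 / (1 + 28.184 + 0.83176) = 1/30.016 = 0.03332
[CO3²⁻] = α₂ × DIC = 0.03332 × 2.69 = 0.08962 mmol/kg
Ksp = 10^(−6.36) = 4.365×10^-7
Ω = [Ca²⁺][CO3²⁻]/Ksp = (8.64×10^-3)(8.962×10^-5) / 4.365×10^-7 = 1.77

Ω = 1.77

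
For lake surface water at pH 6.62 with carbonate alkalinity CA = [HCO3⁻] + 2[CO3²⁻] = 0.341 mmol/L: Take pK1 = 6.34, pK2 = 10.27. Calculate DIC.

CA = [HCO3⁻] + 2[CO3²⁻] = (α₁ + 2α₂)·DIC
At pH 6.62: [H⁺]/K1 = 10^-0.28 = 0.52481, K2/[H⁺] = 10^-3.65 = 0.00022387
α₁ = 1/(1 + 0.52481 + 0.00022387) = 1/1.5250 = 0.6557; α₂ = α₁·K2/[H⁺] = 0.0001468
α₁ + 2α₂ = 0.6560
DIC = CA / (α₁ + 2α₂) = 0.341 / 0.6560 = 0.520 mmol/L

DIC = 0.520 mmol/L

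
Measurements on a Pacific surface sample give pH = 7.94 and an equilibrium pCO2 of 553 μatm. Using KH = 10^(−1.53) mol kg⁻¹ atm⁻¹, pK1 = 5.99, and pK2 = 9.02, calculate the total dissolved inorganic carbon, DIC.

[CO2*] = KH · pCO2 = 10^(−1.53) × 553×10^-6 = 1.632×10^-5 mol/kg
α₀ = 1/(1 + K1/[H⁺] + K1K2/[H⁺]²) = 1/(1 + 10^+1.95 + 10^+0.87) = 0.01025
DIC = [CO2*]/α₀ = 1.632×10^-5 / 0.01025 = 1.59 mmol/kg

DIC = 1.59 mmol/kg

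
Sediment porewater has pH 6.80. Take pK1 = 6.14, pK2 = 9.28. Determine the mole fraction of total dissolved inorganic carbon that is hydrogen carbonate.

α₁ = 0.818

α₁ = 1 / (1 + [H⁺]/K1 + K2/[H⁺]) = 1 / (1 + 10^-0.66 + 10^-2.48)
   = 1 / (1 + 0.21878 + 0.0033113) = 1/1.2221 = 0.8183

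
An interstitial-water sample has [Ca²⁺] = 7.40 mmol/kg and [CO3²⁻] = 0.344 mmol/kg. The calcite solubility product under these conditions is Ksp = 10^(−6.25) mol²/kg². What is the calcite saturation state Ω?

Ω = 4.53

Ksp = 10^(−6.25) = 5.623×10^-7
Ω = [Ca²⁺][CO3²⁻]/Ksp = (7.40×10^-3)(0.344×10^-3) / 5.623×10^-7 = 4.53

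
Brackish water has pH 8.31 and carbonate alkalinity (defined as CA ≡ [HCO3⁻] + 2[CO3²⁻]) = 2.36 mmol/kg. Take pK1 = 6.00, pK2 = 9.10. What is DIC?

CA = [HCO3⁻] + 2[CO3²⁻] = (α₁ + 2α₂)·DIC
At pH 8.31: [H⁺]/K1 = 10^-2.31 = 0.0048978, K2/[H⁺] = 10^-0.79 = 0.16218
α₁ = 1/(1 + 0.0048978 + 0.16218) = 1/1.1671 = 0.8568; α₂ = α₁·K2/[H⁺] = 0.1390
α₁ + 2α₂ = 1.1348
DIC = CA / (α₁ + 2α₂) = 2.36 / 1.1348 = 2.08 mmol/kg

DIC = 2.08 mmol/kg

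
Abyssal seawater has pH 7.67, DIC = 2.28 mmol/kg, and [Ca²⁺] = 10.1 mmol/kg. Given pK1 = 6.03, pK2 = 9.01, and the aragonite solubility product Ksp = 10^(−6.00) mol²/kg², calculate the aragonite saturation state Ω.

α₂ = 1 / (1 + [H⁺]/K2 + [H⁺]²/(K1K2)) = 1 / (1 + 10^+1.34 + 10^-0.30)
   = 1 / (1 + 21.878 + 0.50119) = 1/23.379 = 0.04277
[CO3²⁻] = α₂ × DIC = 0.04277 × 2.28 = 0.09752 mmol/kg
Ksp = 10^(−6.00) = 1.000×10^-6
Ω = [Ca²⁺][CO3²⁻]/Ksp = (10.1×10^-3)(9.752×10^-5) / 1.000×10^-6 = 0.985

Ω = 0.985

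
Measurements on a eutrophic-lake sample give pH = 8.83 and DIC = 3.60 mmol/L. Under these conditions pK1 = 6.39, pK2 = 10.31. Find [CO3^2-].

[CO3²⁻] = 0.115 mmol/L

α₂ = 1 / (1 + [H⁺]/K2 + [H⁺]²/(K1K2)) = 1 / (1 + 10^+1.48 + 10^-0.96)
   = 1 / (1 + 30.200 + 0.10965) = 1/31.309 = 0.03194
[CO3²⁻] = α₂ × DIC = 0.03194 × 3.60 = 0.115 mmol/L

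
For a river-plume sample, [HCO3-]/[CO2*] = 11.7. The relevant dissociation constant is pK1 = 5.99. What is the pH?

pH = 7.06

From K1 = [H⁺][HCO3-]/[CO2*]:  pH = pK1 + log₁₀([HCO3-]/[CO2*])
log₁₀(11.7) = +1.068
pH = 5.99 + (+1.068) = 7.06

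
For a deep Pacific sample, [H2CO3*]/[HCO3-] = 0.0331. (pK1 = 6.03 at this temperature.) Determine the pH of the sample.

From K1 = [H⁺][HCO3-]/[H2CO3*]:  pH = pK1 − log₁₀([H2CO3*]/[HCO3-])
log₁₀(0.0331) = -1.480
pH = 6.03 − (-1.480) = 7.51

pH = 7.51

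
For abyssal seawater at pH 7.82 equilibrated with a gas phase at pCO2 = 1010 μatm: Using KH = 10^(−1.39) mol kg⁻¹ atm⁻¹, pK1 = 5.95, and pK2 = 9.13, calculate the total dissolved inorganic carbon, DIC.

[CO2*] = KH · pCO2 = 10^(−1.39) × 1010×10^-6 = 4.115×10^-5 mol/kg
α₀ = 1/(1 + K1/[H⁺] + K1K2/[H⁺]²) = 1/(1 + 10^+1.87 + 10^+0.56) = 0.01270
DIC = [CO2*]/α₀ = 4.115×10^-5 / 0.01270 = 3.24 mmol/kg

DIC = 3.24 mmol/kg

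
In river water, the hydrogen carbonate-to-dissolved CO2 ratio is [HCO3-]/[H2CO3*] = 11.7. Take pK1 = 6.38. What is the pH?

pH = 7.45

From K1 = [H⁺][HCO3-]/[H2CO3*]:  pH = pK1 + log₁₀([HCO3-]/[H2CO3*])
log₁₀(11.7) = +1.068
pH = 6.38 + (+1.068) = 7.45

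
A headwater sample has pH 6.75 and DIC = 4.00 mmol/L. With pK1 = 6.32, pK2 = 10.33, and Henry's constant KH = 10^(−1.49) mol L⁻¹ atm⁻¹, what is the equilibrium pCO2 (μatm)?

pCO2 = 3.35×10^4 μatm

α₀ = 1 / (1 + K1/[H⁺] + K1K2/[H⁺]²) = 1 / (1 + 10^+0.43 + 10^-3.15)
   = 1 / (1 + 2.6915 + 0.00070795) = 1/3.6922 = 0.2708
[CO2*] = α₀ × DIC = 0.2708 × 4.00 = 1.083 mmol/L
pCO2 = [CO2*]/KH = 1.083×10^-3 / 3.236×10^-2 = 3.35×10^4 μatm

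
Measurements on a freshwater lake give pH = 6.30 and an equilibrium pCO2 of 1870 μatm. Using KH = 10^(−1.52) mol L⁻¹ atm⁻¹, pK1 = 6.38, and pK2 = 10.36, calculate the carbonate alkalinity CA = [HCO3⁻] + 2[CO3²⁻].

[CO2*] = KH · pCO2 = 10^(−1.52) × 1870×10^-6 = 5.647×10^-5 mol/L
α₀ = 1/(1 + K1/[H⁺] + K1K2/[H⁺]²) = 1/(1 + 10^-0.08 + 10^-4.14) = 0.5459
DIC = [CO2*]/α₀ = 5.647×10^-5 / 0.5459 = 0.1034 mmol/L
CA = (α₁ + 2α₂)·DIC = (0.4541 + 2×3.955×10^-5) × 0.1034 = 0.0470 mmol/L

CA = 0.0470 mmol/L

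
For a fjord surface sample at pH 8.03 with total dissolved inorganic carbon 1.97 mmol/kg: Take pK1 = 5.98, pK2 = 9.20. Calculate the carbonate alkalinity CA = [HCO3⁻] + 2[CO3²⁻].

CA = [HCO3⁻] + 2[CO3²⁻] = (α₁ + 2α₂)·DIC
At pH 8.03: [H⁺]/K1 = 10^-2.05 = 0.0089125, K2/[H⁺] = 10^-1.17 = 0.067608
α₁ = 1/(1 + 0.0089125 + 0.067608) = 1/1.0765 = 0.9289; α₂ = α₁·K2/[H⁺] = 0.06280
α₁ + 2α₂ = 1.0545
CA = 1.0545 × 1.97 = 2.08 mmol/kg

CA = 2.08 mmol/kg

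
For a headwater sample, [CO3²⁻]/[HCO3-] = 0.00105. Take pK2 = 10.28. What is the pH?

pH = 7.30

From K2 = [H⁺][CO3²⁻]/[HCO3-]:  pH = pK2 + log₁₀([CO3²⁻]/[HCO3-])
log₁₀(0.00105) = -2.979
pH = 10.28 + (-2.979) = 7.30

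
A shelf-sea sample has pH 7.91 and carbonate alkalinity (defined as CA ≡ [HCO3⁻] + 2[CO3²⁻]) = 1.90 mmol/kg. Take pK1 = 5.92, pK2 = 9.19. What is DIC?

CA = [HCO3⁻] + 2[CO3²⁻] = (α₁ + 2α₂)·DIC
At pH 7.91: [H⁺]/K1 = 10^-1.99 = 0.010233, K2/[H⁺] = 10^-1.28 = 0.052481
α₁ = 1/(1 + 0.010233 + 0.052481) = 1/1.0627 = 0.9410; α₂ = α₁·K2/[H⁺] = 0.04938
α₁ + 2α₂ = 1.0398
DIC = CA / (α₁ + 2α₂) = 1.90 / 1.0398 = 1.83 mmol/kg

DIC = 1.83 mmol/kg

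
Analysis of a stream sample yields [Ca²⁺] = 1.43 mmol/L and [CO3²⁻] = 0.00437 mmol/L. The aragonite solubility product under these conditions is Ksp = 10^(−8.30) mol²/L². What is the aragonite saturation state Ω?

Ω = 1.25

Ksp = 10^(−8.30) = 5.012×10^-9
Ω = [Ca²⁺][CO3²⁻]/Ksp = (1.43×10^-3)(0.00437×10^-3) / 5.012×10^-9 = 1.25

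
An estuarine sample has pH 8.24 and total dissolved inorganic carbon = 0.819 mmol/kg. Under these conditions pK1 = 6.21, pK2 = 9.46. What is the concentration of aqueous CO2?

[CO2*] = 7.15 μmol/kg

α₀ = 1 / (1 + K1/[H⁺] + K1K2/[H⁺]²) = 1 / (1 + 10^+2.03 + 10^+0.81)
   = 1 / (1 + 107.15 + 6.4565) = 1/114.61 = 0.008725
[CO2*] = α₀ × DIC = 0.008725 × 0.819 = 0.00715 mmol/kg = 7.15 μmol/kg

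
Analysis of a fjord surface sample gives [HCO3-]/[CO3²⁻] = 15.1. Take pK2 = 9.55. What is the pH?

pH = 8.37

From K2 = [H⁺][CO3²⁻]/[HCO3-]:  pH = pK2 − log₁₀([HCO3-]/[CO3²⁻])
log₁₀(15.1) = +1.179
pH = 9.55 − (+1.179) = 8.37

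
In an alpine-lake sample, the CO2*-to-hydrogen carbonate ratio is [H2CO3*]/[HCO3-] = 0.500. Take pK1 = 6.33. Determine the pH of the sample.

pH = 6.63

From K1 = [H⁺][HCO3-]/[H2CO3*]:  pH = pK1 − log₁₀([H2CO3*]/[HCO3-])
log₁₀(0.500) = -0.301
pH = 6.33 − (-0.301) = 6.63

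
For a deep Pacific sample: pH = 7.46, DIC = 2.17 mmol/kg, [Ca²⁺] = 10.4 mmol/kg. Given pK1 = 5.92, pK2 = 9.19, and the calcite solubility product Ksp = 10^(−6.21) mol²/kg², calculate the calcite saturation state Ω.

α₂ = 1 / (1 + [H⁺]/K2 + [H⁺]²/(K1K2)) = 1 / (1 + 10^+1.73 + 10^+0.19)
   = 1 / (1 + 53.703 + 1.5488) = 1/56.252 = 0.01778
[CO3²⁻] = α₂ × DIC = 0.01778 × 2.17 = 0.03858 mmol/kg
Ksp = 10^(−6.21) = 6.166×10^-7
Ω = [Ca²⁺][CO3²⁻]/Ksp = (10.4×10^-3)(3.858×10^-5) / 6.166×10^-7 = 0.651

Ω = 0.651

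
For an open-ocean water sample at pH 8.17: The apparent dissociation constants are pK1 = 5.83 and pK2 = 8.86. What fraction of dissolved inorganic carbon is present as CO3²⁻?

α₂ = 1 / (1 + [H⁺]/K2 + [H⁺]²/(K1K2)) = 1 / (1 + 10^+0.69 + 10^-1.65)
   = 1 / (1 + 4.8978 + 0.022387) = 1/5.9202 = 0.1689

α₂ = 0.169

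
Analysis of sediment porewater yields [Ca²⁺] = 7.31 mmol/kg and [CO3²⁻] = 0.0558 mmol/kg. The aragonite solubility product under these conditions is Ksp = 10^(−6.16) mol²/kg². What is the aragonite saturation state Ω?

Ω = 0.590

Ksp = 10^(−6.16) = 6.918×10^-7
Ω = [Ca²⁺][CO3²⁻]/Ksp = (7.31×10^-3)(0.0558×10^-3) / 6.918×10^-7 = 0.590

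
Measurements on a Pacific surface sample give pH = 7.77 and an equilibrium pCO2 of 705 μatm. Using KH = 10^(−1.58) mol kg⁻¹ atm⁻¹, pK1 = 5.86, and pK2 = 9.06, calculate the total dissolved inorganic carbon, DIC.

[CO2*] = KH · pCO2 = 10^(−1.58) × 705×10^-6 = 1.854×10^-5 mol/kg
α₀ = 1/(1 + K1/[H⁺] + K1K2/[H⁺]²) = 1/(1 + 10^+1.91 + 10^+0.62) = 0.01157
DIC = [CO2*]/α₀ = 1.854×10^-5 / 0.01157 = 1.60 mmol/kg

DIC = 1.60 mmol/kg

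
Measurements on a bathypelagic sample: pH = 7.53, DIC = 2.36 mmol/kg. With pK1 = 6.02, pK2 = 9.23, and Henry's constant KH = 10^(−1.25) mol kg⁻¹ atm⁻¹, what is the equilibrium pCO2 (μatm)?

α₀ = 1 / (1 + K1/[H⁺] + K1K2/[H⁺]²) = 1 / (1 + 10^+1.51 + 10^-0.19)
   = 1 / (1 + 32.359 + 0.64565) = 1/34.005 = 0.02941
[CO2*] = α₀ × DIC = 0.02941 × 2.36 = 0.06940 mmol/kg
pCO2 = [CO2*]/KH = 6.940×10^-5 / 5.623×10^-2 = 1230 μatm

pCO2 = 1230 μatm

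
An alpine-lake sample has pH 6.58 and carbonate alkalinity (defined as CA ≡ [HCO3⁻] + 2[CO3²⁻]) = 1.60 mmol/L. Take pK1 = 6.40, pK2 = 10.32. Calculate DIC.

DIC = 2.66 mmol/L

CA = [HCO3⁻] + 2[CO3²⁻] = (α₁ + 2α₂)·DIC
At pH 6.58: [H⁺]/K1 = 10^-0.18 = 0.66069, K2/[H⁺] = 10^-3.74 = 0.00018197
α₁ = 1/(1 + 0.66069 + 0.00018197) = 1/1.6609 = 0.6021; α₂ = α₁·K2/[H⁺] = 0.0001096
α₁ + 2α₂ = 0.6023
DIC = CA / (α₁ + 2α₂) = 1.60 / 0.6023 = 2.66 mmol/L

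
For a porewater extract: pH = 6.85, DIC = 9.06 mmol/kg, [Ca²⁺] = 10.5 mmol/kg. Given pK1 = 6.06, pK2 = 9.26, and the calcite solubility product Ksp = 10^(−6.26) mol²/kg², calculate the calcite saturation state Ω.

Ω = 0.578

α₂ = 1 / (1 + [H⁺]/K2 + [H⁺]²/(K1K2)) = 1 / (1 + 10^+2.41 + 10^+1.62)
   = 1 / (1 + 257.04 + 41.687) = 1/299.73 = 0.003336
[CO3²⁻] = α₂ × DIC = 0.003336 × 9.06 = 0.03023 mmol/kg
Ksp = 10^(−6.26) = 5.495×10^-7
Ω = [Ca²⁺][CO3²⁻]/Ksp = (10.5×10^-3)(3.023×10^-5) / 5.495×10^-7 = 0.578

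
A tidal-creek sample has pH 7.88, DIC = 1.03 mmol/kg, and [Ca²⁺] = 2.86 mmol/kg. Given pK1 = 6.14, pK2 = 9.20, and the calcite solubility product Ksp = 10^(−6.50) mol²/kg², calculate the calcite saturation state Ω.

α₂ = 1 / (1 + [H⁺]/K2 + [H⁺]²/(K1K2)) = 1 / (1 + 10^+1.32 + 10^-0.42)
   = 1 / (1 + 20.893 + 0.38019) = 1/22.273 = 0.04490
[CO3²⁻] = α₂ × DIC = 0.04490 × 1.03 = 0.04624 mmol/kg
Ksp = 10^(−6.50) = 3.162×10^-7
Ω = [Ca²⁺][CO3²⁻]/Ksp = (2.86×10^-3)(4.624×10^-5) / 3.162×10^-7 = 0.418

Ω = 0.418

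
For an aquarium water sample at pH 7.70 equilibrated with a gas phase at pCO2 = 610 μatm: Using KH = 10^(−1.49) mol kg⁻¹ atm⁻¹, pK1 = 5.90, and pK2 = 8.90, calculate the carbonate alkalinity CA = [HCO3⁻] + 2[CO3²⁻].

CA = 1.40 mmol/kg

[CO2*] = KH · pCO2 = 10^(−1.49) × 610×10^-6 = 1.974×10^-5 mol/kg
α₀ = 1/(1 + K1/[H⁺] + K1K2/[H⁺]²) = 1/(1 + 10^+1.80 + 10^+0.60) = 0.01469
DIC = [CO2*]/α₀ = 1.974×10^-5 / 0.01469 = 1.344 mmol/kg
CA = (α₁ + 2α₂)·DIC = (0.9268 + 2×0.05848) × 1.344 = 1.40 mmol/kg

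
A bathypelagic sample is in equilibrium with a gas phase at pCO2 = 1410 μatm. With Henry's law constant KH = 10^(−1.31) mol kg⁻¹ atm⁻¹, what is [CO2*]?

[CO2*] = 69.1 μmol/kg

KH = 10^(−1.31) = 4.898×10^-2 mol kg⁻¹ atm⁻¹
[CO2*] = KH · pCO2 = 4.898×10^-2 × 1410×10^-6 atm = 6.91×10^-5 mol/kg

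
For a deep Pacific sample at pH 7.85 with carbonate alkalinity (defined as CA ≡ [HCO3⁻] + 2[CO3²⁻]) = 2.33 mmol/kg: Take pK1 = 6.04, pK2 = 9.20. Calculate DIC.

DIC = 2.27 mmol/kg

CA = [HCO3⁻] + 2[CO3²⁻] = (α₁ + 2α₂)·DIC
At pH 7.85: [H⁺]/K1 = 10^-1.81 = 0.015488, K2/[H⁺] = 10^-1.35 = 0.044668
α₁ = 1/(1 + 0.015488 + 0.044668) = 1/1.0602 = 0.9433; α₂ = α₁·K2/[H⁺] = 0.04213
α₁ + 2α₂ = 1.0275
DIC = CA / (α₁ + 2α₂) = 2.33 / 1.0275 = 2.27 mmol/kg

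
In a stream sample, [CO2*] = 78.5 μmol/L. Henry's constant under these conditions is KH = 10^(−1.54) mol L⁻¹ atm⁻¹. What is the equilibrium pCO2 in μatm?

pCO2 = 2720 μatm

KH = 10^(−1.54) = 2.884×10^-2 mol L⁻¹ atm⁻¹
pCO2 = [CO2*]/KH = 78.5×10^-6 / 2.884×10^-2 = 2.72×10^-3 atm = 2720 μatm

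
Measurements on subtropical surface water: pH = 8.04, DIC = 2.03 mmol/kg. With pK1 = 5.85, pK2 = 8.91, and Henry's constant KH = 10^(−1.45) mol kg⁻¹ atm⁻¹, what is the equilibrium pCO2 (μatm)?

α₀ = 1 / (1 + K1/[H⁺] + K1K2/[H⁺]²) = 1 / (1 + 10^+2.19 + 10^+1.32)
   = 1 / (1 + 154.88 + 20.893) = 1/176.77 = 0.005657
[CO2*] = α₀ × DIC = 0.005657 × 2.03 = 0.01148 mmol/kg = 11.48 μmol/kg
pCO2 = [CO2*]/KH = 1.148×10^-5 / 3.548×10^-2 = 324 μatm

pCO2 = 324 μatm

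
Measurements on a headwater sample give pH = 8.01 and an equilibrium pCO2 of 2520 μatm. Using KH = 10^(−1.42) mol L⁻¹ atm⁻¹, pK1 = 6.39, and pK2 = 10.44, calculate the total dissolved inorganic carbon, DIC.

DIC = 4.10 mmol/L

[CO2*] = KH · pCO2 = 10^(−1.42) × 2520×10^-6 = 9.581×10^-5 mol/L
α₀ = 1/(1 + K1/[H⁺] + K1K2/[H⁺]²) = 1/(1 + 10^+1.62 + 10^-0.81) = 0.02334
DIC = [CO2*]/α₀ = 9.581×10^-5 / 0.02334 = 4.10 mmol/L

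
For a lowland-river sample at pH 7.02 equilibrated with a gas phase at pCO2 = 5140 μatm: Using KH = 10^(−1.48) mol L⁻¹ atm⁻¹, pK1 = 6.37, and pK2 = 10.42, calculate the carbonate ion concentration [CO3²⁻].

[CO2*] = KH · pCO2 = 10^(−1.48) × 5140×10^-6 = 1.702×10^-4 mol/L
α₀ = 1/(1 + K1/[H⁺] + K1K2/[H⁺]²) = 1/(1 + 10^+0.65 + 10^-2.75) = 0.1829
DIC = [CO2*]/α₀ = 1.702×10^-4 / 0.1829 = 0.9308 mmol/L
[CO3²⁻] = α₂·DIC; α₂ = 0.0003252, so [CO3²⁻] = 0.0003252 × 0.9308 = 0.000303 mmol/L = 0.303 μmol/L

[CO3²⁻] = 0.303 μmol/L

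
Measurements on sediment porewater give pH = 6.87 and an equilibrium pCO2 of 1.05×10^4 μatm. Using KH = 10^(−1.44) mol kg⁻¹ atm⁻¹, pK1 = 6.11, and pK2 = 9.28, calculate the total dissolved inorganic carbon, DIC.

[CO2*] = KH · pCO2 = 10^(−1.44) × 1.05×10^4×10^-6 = 3.812×10^-4 mol/kg
α₀ = 1/(1 + K1/[H⁺] + K1K2/[H⁺]²) = 1/(1 + 10^+0.76 + 10^-1.65) = 0.1476
DIC = [CO2*]/α₀ = 3.812×10^-4 / 0.1476 = 2.58 mmol/kg

DIC = 2.58 mmol/kg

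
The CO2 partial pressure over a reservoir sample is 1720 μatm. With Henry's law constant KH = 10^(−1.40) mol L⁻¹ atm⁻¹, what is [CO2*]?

[CO2*] = 68.5 μmol/L

KH = 10^(−1.40) = 3.981×10^-2 mol L⁻¹ atm⁻¹
[CO2*] = KH · pCO2 = 3.981×10^-2 × 1720×10^-6 atm = 6.85×10^-5 mol/L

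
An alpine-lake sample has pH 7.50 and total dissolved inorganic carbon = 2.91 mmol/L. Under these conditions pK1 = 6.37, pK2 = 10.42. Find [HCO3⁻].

[HCO3⁻] = 2.71 mmol/L

α₁ = 1 / (1 + [H⁺]/K1 + K2/[H⁺]) = 1 / (1 + 10^-1.13 + 10^-2.92)
   = 1 / (1 + 0.074131 + 0.0012023) = 1/1.0753 = 0.9299
[HCO3⁻] = α₁ × DIC = 0.9299 × 2.91 = 2.71 mmol/L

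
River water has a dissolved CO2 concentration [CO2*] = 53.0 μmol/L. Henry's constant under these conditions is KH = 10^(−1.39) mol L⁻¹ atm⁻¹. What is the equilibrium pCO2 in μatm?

pCO2 = 1300 μatm

KH = 10^(−1.39) = 4.074×10^-2 mol L⁻¹ atm⁻¹
pCO2 = [CO2*]/KH = 53.0×10^-6 / 4.074×10^-2 = 1.30×10^-3 atm = 1300 μatm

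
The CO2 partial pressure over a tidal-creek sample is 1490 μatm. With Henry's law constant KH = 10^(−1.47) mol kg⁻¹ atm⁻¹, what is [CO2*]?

[CO2*] = 50.5 μmol/kg

KH = 10^(−1.47) = 3.388×10^-2 mol kg⁻¹ atm⁻¹
[CO2*] = KH · pCO2 = 3.388×10^-2 × 1490×10^-6 atm = 5.05×10^-5 mol/kg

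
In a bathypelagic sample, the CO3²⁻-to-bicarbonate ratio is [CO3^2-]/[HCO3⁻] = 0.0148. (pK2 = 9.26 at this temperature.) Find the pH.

From K2 = [H⁺][CO3^2-]/[HCO3⁻]:  pH = pK2 + log₁₀([CO3^2-]/[HCO3⁻])
log₁₀(0.0148) = -1.830
pH = 9.26 + (-1.830) = 7.43

pH = 7.43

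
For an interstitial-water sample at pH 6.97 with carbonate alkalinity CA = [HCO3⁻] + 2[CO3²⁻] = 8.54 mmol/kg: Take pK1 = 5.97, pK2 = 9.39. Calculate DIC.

DIC = 9.36 mmol/kg

CA = [HCO3⁻] + 2[CO3²⁻] = (α₁ + 2α₂)·DIC
At pH 6.97: [H⁺]/K1 = 10^-1.00 = 0.10000, K2/[H⁺] = 10^-2.42 = 0.0038019
α₁ = 1/(1 + 0.10000 + 0.0038019) = 1/1.1038 = 0.9060; α₂ = α₁·K2/[H⁺] = 0.003444
α₁ + 2α₂ = 0.9128
DIC = CA / (α₁ + 2α₂) = 8.54 / 0.9128 = 9.36 mmol/kg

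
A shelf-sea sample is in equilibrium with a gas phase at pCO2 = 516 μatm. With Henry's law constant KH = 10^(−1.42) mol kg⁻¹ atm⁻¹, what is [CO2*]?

KH = 10^(−1.42) = 3.802×10^-2 mol kg⁻¹ atm⁻¹
[CO2*] = KH · pCO2 = 3.802×10^-2 × 516×10^-6 atm = 1.96×10^-5 mol/kg

[CO2*] = 19.6 μmol/kg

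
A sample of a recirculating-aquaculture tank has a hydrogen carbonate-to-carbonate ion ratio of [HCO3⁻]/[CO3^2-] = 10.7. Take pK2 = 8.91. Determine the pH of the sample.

From K2 = [H⁺][CO3^2-]/[HCO3⁻]:  pH = pK2 − log₁₀([HCO3⁻]/[CO3^2-])
log₁₀(10.7) = +1.029
pH = 8.91 − (+1.029) = 7.88

pH = 7.88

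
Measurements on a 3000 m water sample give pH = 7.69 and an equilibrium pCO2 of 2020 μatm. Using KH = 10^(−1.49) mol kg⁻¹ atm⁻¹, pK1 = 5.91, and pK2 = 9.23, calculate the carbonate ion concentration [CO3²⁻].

[CO2*] = KH · pCO2 = 10^(−1.49) × 2020×10^-6 = 6.537×10^-5 mol/kg
α₀ = 1/(1 + K1/[H⁺] + K1K2/[H⁺]²) = 1/(1 + 10^+1.78 + 10^+0.24) = 0.01587
DIC = [CO2*]/α₀ = 6.537×10^-5 / 0.01587 = 4.118 mmol/kg
[CO3²⁻] = α₂·DIC; α₂ = 0.02759, so [CO3²⁻] = 0.02759 × 4.118 = 0.114 mmol/kg

[CO3²⁻] = 0.114 mmol/kg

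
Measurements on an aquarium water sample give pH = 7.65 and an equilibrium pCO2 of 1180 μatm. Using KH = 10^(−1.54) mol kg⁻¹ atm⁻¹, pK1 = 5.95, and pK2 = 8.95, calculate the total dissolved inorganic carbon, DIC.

[CO2*] = KH · pCO2 = 10^(−1.54) × 1180×10^-6 = 3.403×10^-5 mol/kg
α₀ = 1/(1 + K1/[H⁺] + K1K2/[H⁺]²) = 1/(1 + 10^+1.70 + 10^+0.40) = 0.01865
DIC = [CO2*]/α₀ = 3.403×10^-5 / 0.01865 = 1.83 mmol/kg

DIC = 1.83 mmol/kg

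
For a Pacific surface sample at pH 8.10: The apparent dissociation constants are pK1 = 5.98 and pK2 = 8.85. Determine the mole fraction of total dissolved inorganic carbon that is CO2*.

α₀ = 1 / (1 + K1/[H⁺] + K1K2/[H⁺]²) = 1 / (1 + 10^+2.12 + 10^+1.37)
   = 1 / (1 + 131.83 + 23.442) = 1/156.27 = 0.006399

α₀ = 0.00640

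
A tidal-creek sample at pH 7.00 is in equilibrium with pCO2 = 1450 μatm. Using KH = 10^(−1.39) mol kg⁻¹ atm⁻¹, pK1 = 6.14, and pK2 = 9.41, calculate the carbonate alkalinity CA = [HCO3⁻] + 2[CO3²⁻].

CA = 0.431 mmol/kg

[CO2*] = KH · pCO2 = 10^(−1.39) × 1450×10^-6 = 5.907×10^-5 mol/kg
α₀ = 1/(1 + K1/[H⁺] + K1K2/[H⁺]²) = 1/(1 + 10^+0.86 + 10^-1.55) = 0.1209
DIC = [CO2*]/α₀ = 5.907×10^-5 / 0.1209 = 0.4887 mmol/kg
CA = (α₁ + 2α₂)·DIC = (0.8757 + 2×0.003407) × 0.4887 = 0.431 mmol/kg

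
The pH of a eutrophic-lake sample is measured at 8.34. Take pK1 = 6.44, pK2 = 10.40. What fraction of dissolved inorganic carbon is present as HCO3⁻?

α₁ = 1 / (1 + [H⁺]/K1 + K2/[H⁺]) = 1 / (1 + 10^-1.90 + 10^-2.06)
   = 1 / (1 + 0.012589 + 0.0087096) = 1/1.0213 = 0.9791

α₁ = 0.979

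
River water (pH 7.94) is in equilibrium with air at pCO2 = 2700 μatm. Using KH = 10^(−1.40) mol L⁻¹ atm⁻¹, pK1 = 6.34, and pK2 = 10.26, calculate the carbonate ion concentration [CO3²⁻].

[CO2*] = KH · pCO2 = 10^(−1.40) × 2700×10^-6 = 1.075×10^-4 mol/L
α₀ = 1/(1 + K1/[H⁺] + K1K2/[H⁺]²) = 1/(1 + 10^+1.60 + 10^-0.72) = 0.02439
DIC = [CO2*]/α₀ = 1.075×10^-4 / 0.02439 = 4.407 mmol/L
[CO3²⁻] = α₂·DIC; α₂ = 0.004647, so [CO3²⁻] = 0.004647 × 4.407 = 0.0205 mmol/L

[CO3²⁻] = 0.0205 mmol/L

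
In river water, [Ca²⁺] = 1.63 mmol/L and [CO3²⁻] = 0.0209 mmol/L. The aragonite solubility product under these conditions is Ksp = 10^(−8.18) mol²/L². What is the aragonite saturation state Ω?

Ksp = 10^(−8.18) = 6.607×10^-9
Ω = [Ca²⁺][CO3²⁻]/Ksp = (1.63×10^-3)(0.0209×10^-3) / 6.607×10^-9 = 5.16

Ω = 5.16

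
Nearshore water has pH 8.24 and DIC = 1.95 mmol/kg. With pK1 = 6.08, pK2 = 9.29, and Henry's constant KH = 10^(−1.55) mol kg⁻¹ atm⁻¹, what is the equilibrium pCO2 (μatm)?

α₀ = 1 / (1 + K1/[H⁺] + K1K2/[H⁺]²) = 1 / (1 + 10^+2.16 + 10^+1.11)
   = 1 / (1 + 144.54 + 12.882) = 1/158.43 = 0.006312
[CO2*] = α₀ × DIC = 0.006312 × 1.95 = 0.01231 mmol/kg = 12.31 μmol/kg
pCO2 = [CO2*]/KH = 1.231×10^-5 / 2.818×10^-2 = 437 μatm

pCO2 = 437 μatm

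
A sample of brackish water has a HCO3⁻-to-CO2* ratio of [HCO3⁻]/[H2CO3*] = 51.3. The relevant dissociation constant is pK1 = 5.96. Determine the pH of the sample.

pH = 7.67

From K1 = [H⁺][HCO3⁻]/[H2CO3*]:  pH = pK1 + log₁₀([HCO3⁻]/[H2CO3*])
log₁₀(51.3) = +1.710
pH = 5.96 + (+1.710) = 7.67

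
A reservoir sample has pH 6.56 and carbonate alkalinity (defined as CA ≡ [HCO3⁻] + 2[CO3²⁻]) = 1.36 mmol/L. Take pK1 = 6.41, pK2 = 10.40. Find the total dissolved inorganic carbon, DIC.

CA = [HCO3⁻] + 2[CO3²⁻] = (α₁ + 2α₂)·DIC
At pH 6.56: [H⁺]/K1 = 10^-0.15 = 0.70795, K2/[H⁺] = 10^-3.84 = 0.00014454
α₁ = 1/(1 + 0.70795 + 0.00014454) = 1/1.7081 = 0.5854; α₂ = α₁·K2/[H⁺] = 8.462×10^-5
α₁ + 2α₂ = 0.5856
DIC = CA / (α₁ + 2α₂) = 1.36 / 0.5856 = 2.32 mmol/L

DIC = 2.32 mmol/L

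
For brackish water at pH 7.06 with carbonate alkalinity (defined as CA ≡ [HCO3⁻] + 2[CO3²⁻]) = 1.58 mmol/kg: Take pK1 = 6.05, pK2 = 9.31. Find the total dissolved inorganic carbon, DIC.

CA = [HCO3⁻] + 2[CO3²⁻] = (α₁ + 2α₂)·DIC
At pH 7.06: [H⁺]/K1 = 10^-1.01 = 0.097724, K2/[H⁺] = 10^-2.25 = 0.0056234
α₁ = 1/(1 + 0.097724 + 0.0056234) = 1/1.1033 = 0.9063; α₂ = α₁·K2/[H⁺] = 0.005097
α₁ + 2α₂ = 0.9165
DIC = CA / (α₁ + 2α₂) = 1.58 / 0.9165 = 1.72 mmol/kg

DIC = 1.72 mmol/kg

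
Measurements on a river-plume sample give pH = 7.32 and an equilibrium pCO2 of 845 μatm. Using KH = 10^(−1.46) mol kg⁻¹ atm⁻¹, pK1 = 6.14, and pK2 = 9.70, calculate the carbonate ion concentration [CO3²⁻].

[CO2*] = KH · pCO2 = 10^(−1.46) × 845×10^-6 = 2.930×10^-5 mol/kg
α₀ = 1/(1 + K1/[H⁺] + K1K2/[H⁺]²) = 1/(1 + 10^+1.18 + 10^-1.20) = 0.06173
DIC = [CO2*]/α₀ = 2.930×10^-5 / 0.06173 = 0.4746 mmol/kg
[CO3²⁻] = α₂·DIC; α₂ = 0.003895, so [CO3²⁻] = 0.003895 × 0.4746 = 0.00185 mmol/kg = 1.85 μmol/kg

[CO3²⁻] = 1.85 μmol/kg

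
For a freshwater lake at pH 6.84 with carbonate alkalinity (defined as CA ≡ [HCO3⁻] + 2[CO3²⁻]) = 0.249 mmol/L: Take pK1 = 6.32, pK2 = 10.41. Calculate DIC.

CA = [HCO3⁻] + 2[CO3²⁻] = (α₁ + 2α₂)·DIC
At pH 6.84: [H⁺]/K1 = 10^-0.52 = 0.30200, K2/[H⁺] = 10^-3.57 = 0.00026915
α₁ = 1/(1 + 0.30200 + 0.00026915) = 1/1.3023 = 0.7679; α₂ = α₁·K2/[H⁺] = 0.0002067
α₁ + 2α₂ = 0.7683
DIC = CA / (α₁ + 2α₂) = 0.249 / 0.7683 = 0.324 mmol/L

DIC = 0.324 mmol/L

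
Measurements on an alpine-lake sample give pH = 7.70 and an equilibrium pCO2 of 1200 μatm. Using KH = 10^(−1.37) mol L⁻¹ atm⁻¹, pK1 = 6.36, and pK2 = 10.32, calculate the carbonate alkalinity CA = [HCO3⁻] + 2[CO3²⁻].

CA = 1.13 mmol/L

[CO2*] = KH · pCO2 = 10^(−1.37) × 1200×10^-6 = 5.119×10^-5 mol/L
α₀ = 1/(1 + K1/[H⁺] + K1K2/[H⁺]²) = 1/(1 + 10^+1.34 + 10^-1.28) = 0.04361
DIC = [CO2*]/α₀ = 5.119×10^-5 / 0.04361 = 1.174 mmol/L
CA = (α₁ + 2α₂)·DIC = (0.9541 + 2×0.002289) × 1.174 = 1.13 mmol/L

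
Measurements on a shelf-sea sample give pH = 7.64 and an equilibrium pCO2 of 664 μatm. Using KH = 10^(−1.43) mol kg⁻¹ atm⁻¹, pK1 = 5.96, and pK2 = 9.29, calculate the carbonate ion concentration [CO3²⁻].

[CO3²⁻] = 0.0264 mmol/kg

[CO2*] = KH · pCO2 = 10^(−1.43) × 664×10^-6 = 2.467×10^-5 mol/kg
α₀ = 1/(1 + K1/[H⁺] + K1K2/[H⁺]²) = 1/(1 + 10^+1.68 + 10^+0.03) = 0.02003
DIC = [CO2*]/α₀ = 2.467×10^-5 / 0.02003 = 1.232 mmol/kg
[CO3²⁻] = α₂·DIC; α₂ = 0.02146, so [CO3²⁻] = 0.02146 × 1.232 = 0.0264 mmol/kg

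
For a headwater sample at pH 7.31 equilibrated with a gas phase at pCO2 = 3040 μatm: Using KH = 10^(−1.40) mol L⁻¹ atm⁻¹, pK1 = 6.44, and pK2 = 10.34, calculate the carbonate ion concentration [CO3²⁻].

[CO2*] = KH · pCO2 = 10^(−1.40) × 3040×10^-6 = 1.210×10^-4 mol/L
α₀ = 1/(1 + K1/[H⁺] + K1K2/[H⁺]²) = 1/(1 + 10^+0.87 + 10^-2.16) = 0.1188
DIC = [CO2*]/α₀ = 1.210×10^-4 / 0.1188 = 1.019 mmol/L
[CO3²⁻] = α₂·DIC; α₂ = 0.0008216, so [CO3²⁻] = 0.0008216 × 1.019 = 0.000837 mmol/L = 0.837 μmol/L

[CO3²⁻] = 0.837 μmol/L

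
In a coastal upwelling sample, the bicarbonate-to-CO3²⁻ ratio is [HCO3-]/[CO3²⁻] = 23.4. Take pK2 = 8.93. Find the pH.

pH = 7.56

From K2 = [H⁺][CO3²⁻]/[HCO3-]:  pH = pK2 − log₁₀([HCO3-]/[CO3²⁻])
log₁₀(23.4) = +1.369
pH = 8.93 − (+1.369) = 7.56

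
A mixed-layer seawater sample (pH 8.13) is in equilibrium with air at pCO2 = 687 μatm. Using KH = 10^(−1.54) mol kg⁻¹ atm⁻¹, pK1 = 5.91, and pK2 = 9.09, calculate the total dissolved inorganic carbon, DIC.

DIC = 3.67 mmol/kg

[CO2*] = KH · pCO2 = 10^(−1.54) × 687×10^-6 = 1.981×10^-5 mol/kg
α₀ = 1/(1 + K1/[H⁺] + K1K2/[H⁺]²) = 1/(1 + 10^+2.22 + 10^+1.26) = 0.005401
DIC = [CO2*]/α₀ = 1.981×10^-5 / 0.005401 = 3.67 mmol/kg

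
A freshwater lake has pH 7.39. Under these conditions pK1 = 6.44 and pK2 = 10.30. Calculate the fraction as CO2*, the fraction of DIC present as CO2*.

α₀ = 1 / (1 + K1/[H⁺] + K1K2/[H⁺]²) = 1 / (1 + 10^+0.95 + 10^-1.96)
   = 1 / (1 + 8.9125 + 0.010965) = 1/9.9235 = 0.1008

α₀ = 0.101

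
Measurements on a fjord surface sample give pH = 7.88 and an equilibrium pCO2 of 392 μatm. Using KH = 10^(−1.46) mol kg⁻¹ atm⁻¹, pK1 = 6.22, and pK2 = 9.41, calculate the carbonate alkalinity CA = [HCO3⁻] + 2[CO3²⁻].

CA = 0.658 mmol/kg

[CO2*] = KH · pCO2 = 10^(−1.46) × 392×10^-6 = 1.359×10^-5 mol/kg
α₀ = 1/(1 + K1/[H⁺] + K1K2/[H⁺]²) = 1/(1 + 10^+1.66 + 10^+0.13) = 0.02081
DIC = [CO2*]/α₀ = 1.359×10^-5 / 0.02081 = 0.6532 mmol/kg
CA = (α₁ + 2α₂)·DIC = (0.9511 + 2×0.02807) × 0.6532 = 0.658 mmol/kg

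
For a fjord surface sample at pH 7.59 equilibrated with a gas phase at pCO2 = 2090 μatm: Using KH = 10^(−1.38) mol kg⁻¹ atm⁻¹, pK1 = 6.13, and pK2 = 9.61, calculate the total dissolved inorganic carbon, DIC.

[CO2*] = KH · pCO2 = 10^(−1.38) × 2090×10^-6 = 8.713×10^-5 mol/kg
α₀ = 1/(1 + K1/[H⁺] + K1K2/[H⁺]²) = 1/(1 + 10^+1.46 + 10^-0.56) = 0.03321
DIC = [CO2*]/α₀ = 8.713×10^-5 / 0.03321 = 2.62 mmol/kg

DIC = 2.62 mmol/kg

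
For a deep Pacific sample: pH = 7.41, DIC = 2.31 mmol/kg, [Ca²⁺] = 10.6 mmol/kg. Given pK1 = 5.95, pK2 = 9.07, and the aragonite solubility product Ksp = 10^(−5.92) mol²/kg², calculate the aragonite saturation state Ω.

α₂ = 1 / (1 + [H⁺]/K2 + [H⁺]²/(K1K2)) = 1 / (1 + 10^+1.66 + 10^+0.20)
   = 1 / (1 + 45.709 + 1.5849) = 1/48.294 = 0.02071
[CO3²⁻] = α₂ × DIC = 0.02071 × 2.31 = 0.04783 mmol/kg
Ksp = 10^(−5.92) = 1.202×10^-6
Ω = [Ca²⁺][CO3²⁻]/Ksp = (10.6×10^-3)(4.783×10^-5) / 1.202×10^-6 = 0.422

Ω = 0.422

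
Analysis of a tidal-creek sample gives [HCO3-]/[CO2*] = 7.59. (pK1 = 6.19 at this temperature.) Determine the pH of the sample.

pH = 7.07

From K1 = [H⁺][HCO3-]/[CO2*]:  pH = pK1 + log₁₀([HCO3-]/[CO2*])
log₁₀(7.59) = +0.880
pH = 6.19 + (+0.880) = 7.07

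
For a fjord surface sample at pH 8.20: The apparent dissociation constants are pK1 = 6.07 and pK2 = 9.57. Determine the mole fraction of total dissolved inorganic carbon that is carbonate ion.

α₂ = 1 / (1 + [H⁺]/K2 + [H⁺]²/(K1K2)) = 1 / (1 + 10^+1.37 + 10^-0.76)
   = 1 / (1 + 23.442 + 0.17378) = 1/24.616 = 0.04062

α₂ = 0.0406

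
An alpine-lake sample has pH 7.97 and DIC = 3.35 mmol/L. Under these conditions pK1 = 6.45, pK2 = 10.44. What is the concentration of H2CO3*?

[CO2*] = 0.0979 mmol/L

α₀ = 1 / (1 + K1/[H⁺] + K1K2/[H⁺]²) = 1 / (1 + 10^+1.52 + 10^-0.95)
   = 1 / (1 + 33.113 + 0.11220) = 1/34.225 = 0.02922
[CO2*] = α₀ × DIC = 0.02922 × 3.35 = 0.0979 mmol/L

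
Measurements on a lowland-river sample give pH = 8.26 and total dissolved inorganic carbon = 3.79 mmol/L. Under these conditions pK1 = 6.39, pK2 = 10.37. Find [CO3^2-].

α₂ = 1 / (1 + [H⁺]/K2 + [H⁺]²/(K1K2)) = 1 / (1 + 10^+2.11 + 10^+0.24)
   = 1 / (1 + 128.82 + 1.7378) = 1/131.56 = 0.007601
[CO3²⁻] = α₂ × DIC = 0.007601 × 3.79 = 0.0288 mmol/L

[CO3²⁻] = 0.0288 mmol/L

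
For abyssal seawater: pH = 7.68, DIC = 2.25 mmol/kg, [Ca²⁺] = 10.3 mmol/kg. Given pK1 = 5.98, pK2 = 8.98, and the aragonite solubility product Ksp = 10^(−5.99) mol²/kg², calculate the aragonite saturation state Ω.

Ω = 1.06

α₂ = 1 / (1 + [H⁺]/K2 + [H⁺]²/(K1K2)) = 1 / (1 + 10^+1.30 + 10^-0.40)
   = 1 / (1 + 19.953 + 0.39811) = 1/21.351 = 0.04684
[CO3²⁻] = α₂ × DIC = 0.04684 × 2.25 = 0.1054 mmol/kg
Ksp = 10^(−5.99) = 1.023×10^-6
Ω = [Ca²⁺][CO3²⁻]/Ksp = (10.3×10^-3)(1.054×10^-4) / 1.023×10^-6 = 1.06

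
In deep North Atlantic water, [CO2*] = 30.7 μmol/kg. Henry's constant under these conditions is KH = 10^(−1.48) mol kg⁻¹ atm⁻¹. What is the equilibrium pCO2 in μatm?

pCO2 = 927 μatm

KH = 10^(−1.48) = 3.311×10^-2 mol kg⁻¹ atm⁻¹
pCO2 = [CO2*]/KH = 30.7×10^-6 / 3.311×10^-2 = 9.27×10^-4 atm = 927 μatm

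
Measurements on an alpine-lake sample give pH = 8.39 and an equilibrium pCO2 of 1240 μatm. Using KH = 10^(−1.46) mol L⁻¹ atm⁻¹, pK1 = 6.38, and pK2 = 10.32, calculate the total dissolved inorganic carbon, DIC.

DIC = 4.49 mmol/L

[CO2*] = KH · pCO2 = 10^(−1.46) × 1240×10^-6 = 4.300×10^-5 mol/L
α₀ = 1/(1 + K1/[H⁺] + K1K2/[H⁺]²) = 1/(1 + 10^+2.01 + 10^+0.08) = 0.009566
DIC = [CO2*]/α₀ = 4.300×10^-5 / 0.009566 = 4.49 mmol/L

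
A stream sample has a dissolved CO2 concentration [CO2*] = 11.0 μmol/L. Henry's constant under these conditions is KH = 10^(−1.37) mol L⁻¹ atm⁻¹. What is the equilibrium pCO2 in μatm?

KH = 10^(−1.37) = 4.266×10^-2 mol L⁻¹ atm⁻¹
pCO2 = [CO2*]/KH = 11.0×10^-6 / 4.266×10^-2 = 2.58×10^-4 atm = 258 μatm

pCO2 = 258 μatm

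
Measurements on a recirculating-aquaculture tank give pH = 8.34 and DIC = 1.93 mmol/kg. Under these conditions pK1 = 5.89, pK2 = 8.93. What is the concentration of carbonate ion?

[CO3²⁻] = 0.394 mmol/kg

α₂ = 1 / (1 + [H⁺]/K2 + [H⁺]²/(K1K2)) = 1 / (1 + 10^+0.59 + 10^-1.86)
   = 1 / (1 + 3.8905 + 0.013804) = 1/4.9043 = 0.2039
[CO3²⁻] = α₂ × DIC = 0.2039 × 1.93 = 0.394 mmol/kg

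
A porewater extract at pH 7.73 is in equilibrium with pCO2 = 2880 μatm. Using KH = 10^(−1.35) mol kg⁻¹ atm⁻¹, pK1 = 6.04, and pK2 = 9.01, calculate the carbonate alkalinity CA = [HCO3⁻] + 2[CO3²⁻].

[CO2*] = KH · pCO2 = 10^(−1.35) × 2880×10^-6 = 1.286×10^-4 mol/kg
α₀ = 1/(1 + K1/[H⁺] + K1K2/[H⁺]²) = 1/(1 + 10^+1.69 + 10^+0.41) = 0.01903
DIC = [CO2*]/α₀ = 1.286×10^-4 / 0.01903 = 6.760 mmol/kg
CA = (α₁ + 2α₂)·DIC = (0.9321 + 2×0.04891) × 6.760 = 6.96 mmol/kg

CA = 6.96 mmol/kg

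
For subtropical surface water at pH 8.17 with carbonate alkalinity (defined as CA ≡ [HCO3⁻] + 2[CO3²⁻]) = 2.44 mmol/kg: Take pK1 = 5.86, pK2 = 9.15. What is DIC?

DIC = 2.24 mmol/kg

CA = [HCO3⁻] + 2[CO3²⁻] = (α₁ + 2α₂)·DIC
At pH 8.17: [H⁺]/K1 = 10^-2.31 = 0.0048978, K2/[H⁺] = 10^-0.98 = 0.10471
α₁ = 1/(1 + 0.0048978 + 0.10471) = 1/1.1096 = 0.9012; α₂ = α₁·K2/[H⁺] = 0.09437
α₁ + 2α₂ = 1.0900
DIC = CA / (α₁ + 2α₂) = 2.44 / 1.0900 = 2.24 mmol/kg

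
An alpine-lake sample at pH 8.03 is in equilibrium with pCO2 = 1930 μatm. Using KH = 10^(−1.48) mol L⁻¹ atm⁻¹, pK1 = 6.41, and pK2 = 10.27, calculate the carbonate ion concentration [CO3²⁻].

[CO3²⁻] = 15.3 μmol/L

[CO2*] = KH · pCO2 = 10^(−1.48) × 1930×10^-6 = 6.391×10^-5 mol/L
α₀ = 1/(1 + K1/[H⁺] + K1K2/[H⁺]²) = 1/(1 + 10^+1.62 + 10^-0.62) = 0.02330
DIC = [CO2*]/α₀ = 6.391×10^-5 / 0.02330 = 2.743 mmol/L
[CO3²⁻] = α₂·DIC; α₂ = 0.005588, so [CO3²⁻] = 0.005588 × 2.743 = 0.0153 mmol/L = 15.3 μmol/L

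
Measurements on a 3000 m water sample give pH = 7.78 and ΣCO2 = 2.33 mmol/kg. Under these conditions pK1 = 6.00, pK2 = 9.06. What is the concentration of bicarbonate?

[HCO3⁻] = 2.18 mmol/kg

α₁ = 1 / (1 + [H⁺]/K1 + K2/[H⁺]) = 1 / (1 + 10^-1.78 + 10^-1.28)
   = 1 / (1 + 0.016596 + 0.052481) = 1/1.0691 = 0.9354
[HCO3⁻] = α₁ × DIC = 0.9354 × 2.33 = 2.18 mmol/kg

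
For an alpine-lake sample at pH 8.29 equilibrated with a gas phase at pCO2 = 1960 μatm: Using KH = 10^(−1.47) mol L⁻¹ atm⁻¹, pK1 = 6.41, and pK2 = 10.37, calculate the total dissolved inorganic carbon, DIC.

[CO2*] = KH · pCO2 = 10^(−1.47) × 1960×10^-6 = 6.641×10^-5 mol/L
α₀ = 1/(1 + K1/[H⁺] + K1K2/[H⁺]²) = 1/(1 + 10^+1.88 + 10^-0.20) = 0.01291
DIC = [CO2*]/α₀ = 6.641×10^-5 / 0.01291 = 5.15 mmol/L

DIC = 5.15 mmol/L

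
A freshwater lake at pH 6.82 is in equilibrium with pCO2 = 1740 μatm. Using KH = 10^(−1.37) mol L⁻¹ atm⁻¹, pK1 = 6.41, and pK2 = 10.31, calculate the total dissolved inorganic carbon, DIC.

[CO2*] = KH · pCO2 = 10^(−1.37) × 1740×10^-6 = 7.422×10^-5 mol/L
α₀ = 1/(1 + K1/[H⁺] + K1K2/[H⁺]²) = 1/(1 + 10^+0.41 + 10^-3.08) = 0.2800
DIC = [CO2*]/α₀ = 7.422×10^-5 / 0.2800 = 0.265 mmol/L

DIC = 0.265 mmol/L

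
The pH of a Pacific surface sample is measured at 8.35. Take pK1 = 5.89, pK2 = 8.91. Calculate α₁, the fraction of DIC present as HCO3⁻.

α₁ = 1 / (1 + [H⁺]/K1 + K2/[H⁺]) = 1 / (1 + 10^-2.46 + 10^-0.56)
   = 1 / (1 + 0.0034674 + 0.27542) = 1/1.2789 = 0.7819

α₁ = 0.782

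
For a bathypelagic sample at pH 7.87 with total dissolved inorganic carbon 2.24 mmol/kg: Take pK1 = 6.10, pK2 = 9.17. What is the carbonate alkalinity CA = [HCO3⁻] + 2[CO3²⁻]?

CA = [HCO3⁻] + 2[CO3²⁻] = (α₁ + 2α₂)·DIC
At pH 7.87: [H⁺]/K1 = 10^-1.77 = 0.016982, K2/[H⁺] = 10^-1.30 = 0.050119
α₁ = 1/(1 + 0.016982 + 0.050119) = 1/1.0671 = 0.9371; α₂ = α₁·K2/[H⁺] = 0.04697
α₁ + 2α₂ = 1.0311
CA = 1.0311 × 2.24 = 2.31 mmol/kg

CA = 2.31 mmol/kg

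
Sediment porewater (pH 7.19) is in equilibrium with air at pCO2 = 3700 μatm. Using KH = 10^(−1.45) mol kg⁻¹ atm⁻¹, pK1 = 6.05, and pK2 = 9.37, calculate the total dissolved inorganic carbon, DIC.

[CO2*] = KH · pCO2 = 10^(−1.45) × 3700×10^-6 = 1.313×10^-4 mol/kg
α₀ = 1/(1 + K1/[H⁺] + K1K2/[H⁺]²) = 1/(1 + 10^+1.14 + 10^-1.04) = 0.06714
DIC = [CO2*]/α₀ = 1.313×10^-4 / 0.06714 = 1.96 mmol/kg

DIC = 1.96 mmol/kg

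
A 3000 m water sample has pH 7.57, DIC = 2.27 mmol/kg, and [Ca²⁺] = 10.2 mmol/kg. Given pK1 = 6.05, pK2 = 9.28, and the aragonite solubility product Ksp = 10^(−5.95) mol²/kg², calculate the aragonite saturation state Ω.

α₂ = 1 / (1 + [H⁺]/K2 + [H⁺]²/(K1K2)) = 1 / (1 + 10^+1.71 + 10^+0.19)
   = 1 / (1 + 51.286 + 1.5488) = 1/53.835 = 0.01858
[CO3²⁻] = α₂ × DIC = 0.01858 × 2.27 = 0.04217 mmol/kg
Ksp = 10^(−5.95) = 1.122×10^-6
Ω = [Ca²⁺][CO3²⁻]/Ksp = (10.2×10^-3)(4.217×10^-5) / 1.122×10^-6 = 0.383

Ω = 0.383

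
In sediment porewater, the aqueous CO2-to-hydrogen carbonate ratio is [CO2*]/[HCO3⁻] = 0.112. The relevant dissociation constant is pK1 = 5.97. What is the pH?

From K1 = [H⁺][HCO3⁻]/[CO2*]:  pH = pK1 − log₁₀([CO2*]/[HCO3⁻])
log₁₀(0.112) = -0.951
pH = 5.97 − (-0.951) = 6.92

pH = 6.92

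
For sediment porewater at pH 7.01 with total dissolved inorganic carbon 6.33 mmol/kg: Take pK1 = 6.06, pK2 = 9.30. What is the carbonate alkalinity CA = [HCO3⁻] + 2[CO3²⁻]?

CA = 5.72 mmol/kg

CA = [HCO3⁻] + 2[CO3²⁻] = (α₁ + 2α₂)·DIC
At pH 7.01: [H⁺]/K1 = 10^-0.95 = 0.11220, K2/[H⁺] = 10^-2.29 = 0.0051286
α₁ = 1/(1 + 0.11220 + 0.0051286) = 1/1.1173 = 0.8950; α₂ = α₁·K2/[H⁺] = 0.004590
α₁ + 2α₂ = 0.9042
CA = 0.9042 × 6.33 = 5.72 mmol/kg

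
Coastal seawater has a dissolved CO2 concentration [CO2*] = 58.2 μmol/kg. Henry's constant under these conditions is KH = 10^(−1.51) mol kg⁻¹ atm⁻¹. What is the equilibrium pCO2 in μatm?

pCO2 = 1880 μatm

KH = 10^(−1.51) = 3.090×10^-2 mol kg⁻¹ atm⁻¹
pCO2 = [CO2*]/KH = 58.2×10^-6 / 3.090×10^-2 = 1.88×10^-3 atm = 1880 μatm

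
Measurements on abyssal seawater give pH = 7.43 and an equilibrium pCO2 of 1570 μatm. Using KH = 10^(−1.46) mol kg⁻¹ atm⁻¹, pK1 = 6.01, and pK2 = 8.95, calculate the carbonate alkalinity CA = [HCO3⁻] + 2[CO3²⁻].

CA = 1.52 mmol/kg

[CO2*] = KH · pCO2 = 10^(−1.46) × 1570×10^-6 = 5.444×10^-5 mol/kg
α₀ = 1/(1 + K1/[H⁺] + K1K2/[H⁺]²) = 1/(1 + 10^+1.42 + 10^-0.10) = 0.03559
DIC = [CO2*]/α₀ = 5.444×10^-5 / 0.03559 = 1.530 mmol/kg
CA = (α₁ + 2α₂)·DIC = (0.9361 + 2×0.02827) × 1.530 = 1.52 mmol/kg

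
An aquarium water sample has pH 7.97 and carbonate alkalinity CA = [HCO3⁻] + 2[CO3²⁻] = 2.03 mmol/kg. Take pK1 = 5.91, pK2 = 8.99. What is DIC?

CA = [HCO3⁻] + 2[CO3²⁻] = (α₁ + 2α₂)·DIC
At pH 7.97: [H⁺]/K1 = 10^-2.06 = 0.0087096, K2/[H⁺] = 10^-1.02 = 0.095499
α₁ = 1/(1 + 0.0087096 + 0.095499) = 1/1.1042 = 0.9056; α₂ = α₁·K2/[H⁺] = 0.08649
α₁ + 2α₂ = 1.0786
DIC = CA / (α₁ + 2α₂) = 2.03 / 1.0786 = 1.88 mmol/kg

DIC = 1.88 mmol/kg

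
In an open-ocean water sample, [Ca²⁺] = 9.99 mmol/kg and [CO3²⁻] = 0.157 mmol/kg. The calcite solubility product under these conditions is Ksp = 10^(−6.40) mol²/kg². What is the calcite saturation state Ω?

Ω = 3.94

Ksp = 10^(−6.40) = 3.981×10^-7
Ω = [Ca²⁺][CO3²⁻]/Ksp = (9.99×10^-3)(0.157×10^-3) / 3.981×10^-7 = 3.94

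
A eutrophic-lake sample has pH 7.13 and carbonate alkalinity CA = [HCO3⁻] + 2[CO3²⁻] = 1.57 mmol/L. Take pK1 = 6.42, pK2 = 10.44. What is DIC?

CA = [HCO3⁻] + 2[CO3²⁻] = (α₁ + 2α₂)·DIC
At pH 7.13: [H⁺]/K1 = 10^-0.71 = 0.19498, K2/[H⁺] = 10^-3.31 = 0.00048978
α₁ = 1/(1 + 0.19498 + 0.00048978) = 1/1.1955 = 0.8365; α₂ = α₁·K2/[H⁺] = 0.0004097
α₁ + 2α₂ = 0.8373
DIC = CA / (α₁ + 2α₂) = 1.57 / 0.8373 = 1.88 mmol/L

DIC = 1.88 mmol/L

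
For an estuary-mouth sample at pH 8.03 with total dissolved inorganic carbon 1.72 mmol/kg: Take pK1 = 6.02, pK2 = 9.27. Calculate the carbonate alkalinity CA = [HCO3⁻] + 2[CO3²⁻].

CA = [HCO3⁻] + 2[CO3²⁻] = (α₁ + 2α₂)·DIC
At pH 8.03: [H⁺]/K1 = 10^-2.01 = 0.0097724, K2/[H⁺] = 10^-1.24 = 0.057544
α₁ = 1/(1 + 0.0097724 + 0.057544) = 1/1.0673 = 0.9369; α₂ = α₁·K2/[H⁺] = 0.05391
α₁ + 2α₂ = 1.0448
CA = 1.0448 × 1.72 = 1.80 mmol/kg

CA = 1.80 mmol/kg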